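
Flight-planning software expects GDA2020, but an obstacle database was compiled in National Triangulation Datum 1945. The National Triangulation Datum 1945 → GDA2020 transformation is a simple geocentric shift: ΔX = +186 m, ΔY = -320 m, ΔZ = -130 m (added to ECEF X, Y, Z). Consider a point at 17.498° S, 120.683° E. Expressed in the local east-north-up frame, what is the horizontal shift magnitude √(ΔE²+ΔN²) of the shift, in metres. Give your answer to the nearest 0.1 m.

235.3 m

At φ = -17.498°, λ = 120.683°: sin φ = -0.300673, cos φ = 0.953727, sin λ = 0.860004, cos λ = -0.510288.
ΔE = −sin λ·ΔX + cos λ·ΔY = −(0.860004)·(186) + (-0.510288)·(-320) = 3.33 m.
ΔN = −sin φ cos λ·ΔX − sin φ sin λ·ΔY + cos φ·ΔZ = −(-0.300673)(-0.510288)(186) − (-0.300673)(0.860004)(-320) + (0.953727)(-130) = -235.27 m.
Horizontal magnitude = √(ΔE² + ΔN²) = √(3.33² + (-235.27)²) = 235.29 m.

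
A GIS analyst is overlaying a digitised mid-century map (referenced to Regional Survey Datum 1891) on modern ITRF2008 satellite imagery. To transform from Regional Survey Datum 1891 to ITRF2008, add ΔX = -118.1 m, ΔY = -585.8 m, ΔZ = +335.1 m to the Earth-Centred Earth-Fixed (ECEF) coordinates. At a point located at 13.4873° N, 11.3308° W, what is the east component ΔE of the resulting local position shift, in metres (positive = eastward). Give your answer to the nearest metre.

ΔE = -598 m

The local east axis at (φ, λ) is (−sin λ, cos λ, 0), so ΔE = −sin(-11.3308°)·(-118.1) + cos(-11.3308°)·(-585.8) = -597.59 m.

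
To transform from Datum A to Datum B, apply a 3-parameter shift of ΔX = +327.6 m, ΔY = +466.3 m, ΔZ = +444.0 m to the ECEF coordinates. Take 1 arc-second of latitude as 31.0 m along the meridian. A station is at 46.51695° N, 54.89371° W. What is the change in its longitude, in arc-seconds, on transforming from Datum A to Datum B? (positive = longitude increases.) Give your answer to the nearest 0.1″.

Δλ = 25.1″

sin φ = 0.725578, cos φ = 0.688140, sin λ = -0.818087, cos λ = 0.575095.
East component: ΔE = −sin λ·ΔX + cos λ·ΔY = −(-0.818087)(327.6) + (0.575095)(466.3) = 536.17 m.
1° of latitude spans 3600 × 31.00 = 111600 m; at latitude φ, 1° of longitude spans that × cos φ = 76796.4 m, so Δλ = 536.17 / 76796.4 × 3600 = 25.134″.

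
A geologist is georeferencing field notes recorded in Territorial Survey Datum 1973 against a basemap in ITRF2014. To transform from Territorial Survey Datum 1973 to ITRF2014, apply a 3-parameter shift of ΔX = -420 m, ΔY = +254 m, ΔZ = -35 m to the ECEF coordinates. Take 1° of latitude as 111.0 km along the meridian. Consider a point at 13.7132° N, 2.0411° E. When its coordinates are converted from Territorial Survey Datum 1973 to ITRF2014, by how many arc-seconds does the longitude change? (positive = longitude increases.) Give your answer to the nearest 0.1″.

sin φ = 0.237062, cos φ = 0.971495, sin λ = 0.035616, cos λ = 0.999366.
East component: ΔE = −sin λ·ΔX + cos λ·ΔY = −(0.035616)(-420) + (0.999366)(254) = 268.80 m.
1° of latitude spans 111000 m; at latitude φ, 1° of longitude spans that × cos φ = 107835.9 m, so Δλ = 268.80 / 107835.9 × 3600 = 8.974″.

Δλ = 9.0″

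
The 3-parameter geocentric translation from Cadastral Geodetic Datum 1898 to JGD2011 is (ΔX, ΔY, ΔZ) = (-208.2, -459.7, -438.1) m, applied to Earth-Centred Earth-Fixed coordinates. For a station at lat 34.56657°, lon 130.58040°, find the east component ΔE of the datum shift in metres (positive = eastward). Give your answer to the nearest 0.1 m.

ΔE = 457.2 m

The local east axis at (φ, λ) is (−sin λ, cos λ, 0), so ΔE = −sin(130.58040°)·(-208.2) + cos(130.58040°)·(-459.7) = 457.17 m.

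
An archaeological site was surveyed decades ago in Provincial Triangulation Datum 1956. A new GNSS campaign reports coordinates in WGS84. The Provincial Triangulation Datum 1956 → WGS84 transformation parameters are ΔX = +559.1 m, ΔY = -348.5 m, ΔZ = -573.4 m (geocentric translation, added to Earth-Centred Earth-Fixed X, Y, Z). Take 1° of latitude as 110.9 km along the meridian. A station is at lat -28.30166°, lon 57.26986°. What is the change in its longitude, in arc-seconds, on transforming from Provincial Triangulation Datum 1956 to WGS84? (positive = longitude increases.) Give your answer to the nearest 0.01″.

Δλ = -24.29″

sin φ = -0.474114, cos φ = 0.880464, sin λ = 0.841226, cos λ = 0.540683.
East component: ΔE = −sin λ·ΔX + cos λ·ΔY = −(0.841226)(559.1) + (0.540683)(-348.5) = -658.76 m.
1° of latitude spans 110900 m; at latitude φ, 1° of longitude spans that × cos φ = 97643.4 m, so Δλ = -658.76 / 97643.4 × 3600 = -24.288″.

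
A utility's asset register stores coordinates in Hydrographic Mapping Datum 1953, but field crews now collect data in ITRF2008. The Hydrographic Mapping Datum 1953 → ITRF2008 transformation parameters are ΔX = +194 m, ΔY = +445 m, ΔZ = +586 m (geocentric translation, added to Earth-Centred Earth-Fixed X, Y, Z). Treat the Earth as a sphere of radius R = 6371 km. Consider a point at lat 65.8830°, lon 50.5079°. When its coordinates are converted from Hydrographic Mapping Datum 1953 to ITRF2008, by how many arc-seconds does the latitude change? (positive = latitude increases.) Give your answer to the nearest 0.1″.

Δφ = -6.0″

sin φ = 0.912713, cos φ = 0.408601, sin λ = 0.771712, cos λ = 0.635972.
North component: ΔN = −sin φ cos λ·ΔX − sin φ sin λ·ΔY + cos φ·ΔZ = −(0.912713)(0.635972)(194) − (0.912713)(0.771712)(445) + (0.408601)(586) = -186.61 m.
1° of latitude spans πR/180 = 111195 m, so Δφ = -186.61 / 111195 × 3600 = -6.041″.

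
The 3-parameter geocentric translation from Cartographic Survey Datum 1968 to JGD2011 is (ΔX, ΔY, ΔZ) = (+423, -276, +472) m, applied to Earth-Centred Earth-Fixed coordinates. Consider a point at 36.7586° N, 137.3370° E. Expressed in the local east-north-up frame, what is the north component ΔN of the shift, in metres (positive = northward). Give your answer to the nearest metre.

The local north axis is (−sin φ cos λ, −sin φ sin λ, cos φ), giving ΔN = 186.149 + 111.934 + 378.149 = 676.23 m.

ΔN = 676 m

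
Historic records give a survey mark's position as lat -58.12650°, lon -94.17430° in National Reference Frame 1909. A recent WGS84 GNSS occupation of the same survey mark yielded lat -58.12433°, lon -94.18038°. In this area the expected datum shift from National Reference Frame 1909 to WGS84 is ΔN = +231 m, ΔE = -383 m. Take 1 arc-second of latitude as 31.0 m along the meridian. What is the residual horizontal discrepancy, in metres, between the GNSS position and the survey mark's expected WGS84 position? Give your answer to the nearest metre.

27 m

Observed coordinate differences: Δφ = +0.00217°, Δλ = -0.00608°.
Converting to metres (1° lat = 111600 m, cos φ = 0.528046): observed ΔN = 242.2 m, observed ΔE = -358.3 m.
Subtracting the expected shift leaves a residual of 242.2 − (231) = 11.2 m north and -358.3 − (-383) = 24.7 m east.
Residual distance = √(11.2² + 24.7²) = 27.1 m.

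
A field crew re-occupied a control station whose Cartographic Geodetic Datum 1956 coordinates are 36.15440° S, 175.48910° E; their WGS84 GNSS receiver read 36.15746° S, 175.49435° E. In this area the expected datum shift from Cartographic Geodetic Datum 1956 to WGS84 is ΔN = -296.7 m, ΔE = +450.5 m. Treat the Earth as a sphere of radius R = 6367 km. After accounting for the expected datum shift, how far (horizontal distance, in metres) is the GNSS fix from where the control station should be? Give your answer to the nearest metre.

Observed coordinate differences: Δφ = -0.00306°, Δλ = +0.00525°.
Converting to metres (1° lat = 111125 m, cos φ = 0.807430): observed ΔN = -340.0 m, observed ΔE = 471.1 m.
Subtracting the expected shift leaves a residual of -340.0 − (-296.7) = -43.3 m north and 471.1 − (450.5) = 20.6 m east.
Residual distance = √((-43.3)² + 20.6²) = 48.0 m.

48 m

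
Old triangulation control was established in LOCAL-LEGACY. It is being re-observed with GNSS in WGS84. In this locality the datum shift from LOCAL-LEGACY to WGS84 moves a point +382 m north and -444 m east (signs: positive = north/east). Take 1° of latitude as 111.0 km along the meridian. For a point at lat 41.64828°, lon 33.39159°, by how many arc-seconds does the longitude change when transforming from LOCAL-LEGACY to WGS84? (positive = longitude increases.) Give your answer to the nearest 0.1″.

At latitude 41.64828°, cos φ = 0.747238.
1° of longitude at this latitude = 111.0 × cos φ = 82.94 km, so Δλ = -444.0 / 82943.5 = -0.0053530° = -19.271″.

Δλ = -19.3″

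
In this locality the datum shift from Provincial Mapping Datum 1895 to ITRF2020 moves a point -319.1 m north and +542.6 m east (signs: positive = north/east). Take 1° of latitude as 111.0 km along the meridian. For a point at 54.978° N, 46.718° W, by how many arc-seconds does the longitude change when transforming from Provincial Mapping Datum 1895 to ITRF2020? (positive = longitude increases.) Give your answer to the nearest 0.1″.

At latitude 54.978°, cos φ = 0.573891.
1° of longitude at this latitude = 111.0 × cos φ = 63.70 km, so Δλ = 542.6 / 63701.9 = 0.0085178° = 30.664″.

Δλ = 30.7″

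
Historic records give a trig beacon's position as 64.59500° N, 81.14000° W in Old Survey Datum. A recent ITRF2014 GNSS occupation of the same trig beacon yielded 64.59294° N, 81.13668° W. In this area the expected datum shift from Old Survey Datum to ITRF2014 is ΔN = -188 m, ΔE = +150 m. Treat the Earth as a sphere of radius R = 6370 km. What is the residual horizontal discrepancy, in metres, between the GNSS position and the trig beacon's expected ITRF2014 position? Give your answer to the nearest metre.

42 m

Observed coordinate differences: Δφ = -0.00206°, Δλ = +0.00332°.
Converting to metres (1° lat = 111177 m, cos φ = 0.429014): observed ΔN = -229.0 m, observed ΔE = 158.4 m.
Subtracting the expected shift leaves a residual of -229.0 − (-188) = -41.0 m north and 158.4 − (150) = 8.4 m east.
Residual distance = √((-41.0)² + 8.4²) = 41.9 m.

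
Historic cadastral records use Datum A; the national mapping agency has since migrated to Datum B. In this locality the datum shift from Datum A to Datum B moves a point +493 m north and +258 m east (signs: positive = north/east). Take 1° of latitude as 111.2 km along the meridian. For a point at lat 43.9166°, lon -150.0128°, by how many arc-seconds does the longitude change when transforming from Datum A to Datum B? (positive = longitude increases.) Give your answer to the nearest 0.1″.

Δλ = 11.6″

At latitude 43.9166°, cos φ = 0.720350.
1° of longitude at this latitude = 111.2 × cos φ = 80.10 km, so Δλ = 258.0 / 80102.9 = 0.0032209° = 11.595″.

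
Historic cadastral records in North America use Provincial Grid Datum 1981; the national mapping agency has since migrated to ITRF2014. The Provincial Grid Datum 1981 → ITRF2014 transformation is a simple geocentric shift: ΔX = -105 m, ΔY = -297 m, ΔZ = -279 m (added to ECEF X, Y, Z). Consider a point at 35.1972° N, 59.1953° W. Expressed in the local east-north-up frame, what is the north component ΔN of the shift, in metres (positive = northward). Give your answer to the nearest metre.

ΔN = -344 m

The local north axis is (−sin φ cos λ, −sin φ sin λ, cos φ), giving ΔN = 30.994 − 147.037 − 227.991 = -344.03 m.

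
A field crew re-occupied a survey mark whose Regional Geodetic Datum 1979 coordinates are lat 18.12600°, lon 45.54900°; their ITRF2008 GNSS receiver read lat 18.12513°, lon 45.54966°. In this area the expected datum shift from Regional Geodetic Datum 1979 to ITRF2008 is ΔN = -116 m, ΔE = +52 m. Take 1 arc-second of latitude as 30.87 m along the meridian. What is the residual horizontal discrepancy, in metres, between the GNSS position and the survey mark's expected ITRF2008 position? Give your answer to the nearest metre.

Observed coordinate differences: Δφ = -0.00087°, Δλ = +0.00066°.
Converting to metres (1° lat = 111132 m, cos φ = 0.950375): observed ΔN = -96.7 m, observed ΔE = 69.7 m.
Subtracting the expected shift leaves a residual of -96.7 − (-116) = 19.3 m north and 69.7 − (52) = 17.7 m east.
Residual distance = √(19.3² + 17.7²) = 26.2 m.

26 m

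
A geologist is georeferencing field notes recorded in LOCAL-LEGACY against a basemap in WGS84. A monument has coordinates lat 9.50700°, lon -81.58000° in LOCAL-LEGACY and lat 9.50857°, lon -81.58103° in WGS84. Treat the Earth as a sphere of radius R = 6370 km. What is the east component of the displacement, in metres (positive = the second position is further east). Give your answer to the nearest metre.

ΔE = -113 m

Δφ = 9.50857° − 9.50700° = +0.00157°; Δλ = -81.58103° − -81.58000° = -0.00103°.
1° along a meridian = πR/180 = 111177 m.
ΔN = Δφ × 111177 = 174.5 m; ΔE = Δλ × 111177 × cos(9.50700°) = -0.00103 × 111177 × 0.986265 = -112.9 m.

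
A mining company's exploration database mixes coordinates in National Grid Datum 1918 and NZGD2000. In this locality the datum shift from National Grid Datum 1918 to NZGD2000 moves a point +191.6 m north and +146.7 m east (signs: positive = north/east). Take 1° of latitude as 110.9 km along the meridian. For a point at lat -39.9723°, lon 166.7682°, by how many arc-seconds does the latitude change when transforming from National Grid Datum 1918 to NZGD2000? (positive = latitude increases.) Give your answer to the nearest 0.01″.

1° of latitude = 110.9 km, so Δφ = 191.6 / 110900 = 0.0017277° = 6.220″.

Δφ = 6.22″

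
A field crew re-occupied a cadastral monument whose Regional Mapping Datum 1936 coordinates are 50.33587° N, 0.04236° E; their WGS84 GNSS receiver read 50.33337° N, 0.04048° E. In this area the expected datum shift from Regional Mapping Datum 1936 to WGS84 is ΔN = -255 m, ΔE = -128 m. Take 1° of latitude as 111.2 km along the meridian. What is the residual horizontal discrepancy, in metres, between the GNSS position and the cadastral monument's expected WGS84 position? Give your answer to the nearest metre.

24 m

Observed coordinate differences: Δφ = -0.00250°, Δλ = -0.00188°.
Converting to metres (1° lat = 111200 m, cos φ = 0.638286): observed ΔN = -278.0 m, observed ΔE = -133.4 m.
Subtracting the expected shift leaves a residual of -278.0 − (-255) = -23.0 m north and -133.4 − (-128) = -5.4 m east.
Residual distance = √((-23.0)² + (-5.4)²) = 23.6 m.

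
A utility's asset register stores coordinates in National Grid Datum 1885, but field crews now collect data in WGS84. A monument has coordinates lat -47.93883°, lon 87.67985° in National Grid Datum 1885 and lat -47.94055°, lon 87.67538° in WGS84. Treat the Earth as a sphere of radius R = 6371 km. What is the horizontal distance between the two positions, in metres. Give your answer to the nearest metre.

384 m

Δφ = -47.94055° − -47.93883° = -0.00172°; Δλ = 87.67538° − 87.67985° = -0.00447°.
1° along a meridian = πR/180 = 111195 m.
ΔN = Δφ × 111195 = -191.3 m; ΔE = Δλ × 111195 × cos(-47.93883°) = -0.00447 × 111195 × 0.669924 = -333.0 m.
Distance = √(ΔE² + ΔN²) = √((-333.0)² + (-191.3)²) = 384.0 m.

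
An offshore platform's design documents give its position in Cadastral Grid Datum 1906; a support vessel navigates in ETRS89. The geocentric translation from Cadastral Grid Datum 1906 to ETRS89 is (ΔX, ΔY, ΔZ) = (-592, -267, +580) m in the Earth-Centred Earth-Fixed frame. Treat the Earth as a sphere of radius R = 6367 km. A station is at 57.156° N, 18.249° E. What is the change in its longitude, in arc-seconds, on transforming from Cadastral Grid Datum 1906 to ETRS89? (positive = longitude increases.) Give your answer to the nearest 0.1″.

sin φ = 0.840150, cos φ = 0.542354, sin λ = 0.313147, cos λ = 0.949705.
East component: ΔE = −sin λ·ΔX + cos λ·ΔY = −(0.313147)(-592) + (0.949705)(-267) = -68.19 m.
1° of latitude spans πR/180 = 111125 m; at latitude φ, 1° of longitude spans that × cos φ = 60269.1 m, so Δλ = -68.19 / 60269.1 × 3600 = -4.073″.

Δλ = -4.1″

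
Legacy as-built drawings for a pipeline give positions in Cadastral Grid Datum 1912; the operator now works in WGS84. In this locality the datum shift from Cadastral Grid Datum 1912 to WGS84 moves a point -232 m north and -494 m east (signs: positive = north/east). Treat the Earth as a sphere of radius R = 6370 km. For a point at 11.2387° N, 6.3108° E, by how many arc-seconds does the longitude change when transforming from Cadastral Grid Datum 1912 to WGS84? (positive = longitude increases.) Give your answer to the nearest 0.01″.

At latitude 11.2387°, cos φ = 0.980824.
One radian of longitude at latitude φ spans R cos φ, so Δλ = ΔE / (R cos φ) = -494.0 / (6370000 × 0.980824) = -7.9067e-05 rad = -16.309″.

Δλ = -16.31″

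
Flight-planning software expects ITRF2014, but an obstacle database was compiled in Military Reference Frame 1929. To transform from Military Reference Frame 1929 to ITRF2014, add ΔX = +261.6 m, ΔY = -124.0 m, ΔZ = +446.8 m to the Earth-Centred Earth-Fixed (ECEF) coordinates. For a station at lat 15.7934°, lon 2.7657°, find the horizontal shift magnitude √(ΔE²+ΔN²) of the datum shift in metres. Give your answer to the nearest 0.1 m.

At φ = 15.7934°, λ = 2.7657°: sin φ = 0.272169, cos φ = 0.962249, sin λ = 0.048252, cos λ = 0.998835.
ΔE = −sin λ·ΔX + cos λ·ΔY = −(0.048252)·(261.6) + (0.998835)·(-124.0) = -136.48 m.
ΔN = −sin φ cos λ·ΔX − sin φ sin λ·ΔY + cos φ·ΔZ = −(0.272169)(0.998835)(261.6) − (0.272169)(0.048252)(-124.0) + (0.962249)(446.8) = 360.44 m.
Horizontal magnitude = √(ΔE² + ΔN²) = √((-136.48)² + 360.44²) = 385.42 m.

385.4 m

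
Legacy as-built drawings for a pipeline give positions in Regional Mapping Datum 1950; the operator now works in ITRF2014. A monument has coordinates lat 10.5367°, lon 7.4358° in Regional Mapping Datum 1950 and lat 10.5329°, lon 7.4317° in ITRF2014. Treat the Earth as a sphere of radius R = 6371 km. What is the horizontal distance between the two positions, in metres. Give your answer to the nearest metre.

Δφ = 10.5329° − 10.5367° = -0.0038°; Δλ = 7.4317° − 7.4358° = -0.0041°.
1° along a meridian = πR/180 = 111195 m.
ΔN = Δφ × 111195 = -422.5 m; ΔE = Δλ × 111195 × cos(10.5367°) = -0.0041 × 111195 × 0.983138 = -448.2 m.
Distance = √(ΔE² + ΔN²) = √((-448.2)² + (-422.5)²) = 616.0 m.

616 m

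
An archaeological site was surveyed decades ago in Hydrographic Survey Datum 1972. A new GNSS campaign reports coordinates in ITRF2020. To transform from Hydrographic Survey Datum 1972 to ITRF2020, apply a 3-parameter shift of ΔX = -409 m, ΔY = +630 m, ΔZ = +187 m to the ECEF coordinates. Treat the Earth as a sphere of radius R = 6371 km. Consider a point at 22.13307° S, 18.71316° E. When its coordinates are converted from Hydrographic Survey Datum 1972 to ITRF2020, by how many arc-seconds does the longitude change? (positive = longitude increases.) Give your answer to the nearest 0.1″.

sin φ = -0.376759, cos φ = 0.926311, sin λ = 0.320831, cos λ = 0.947137.
East component: ΔE = −sin λ·ΔX + cos λ·ΔY = −(0.320831)(-409) + (0.947137)(630) = 727.92 m.
1° of latitude spans πR/180 = 111195 m; at latitude φ, 1° of longitude spans that × cos φ = 103001.1 m, so Δλ = 727.92 / 103001.1 × 3600 = 25.441″.

Δλ = 25.4″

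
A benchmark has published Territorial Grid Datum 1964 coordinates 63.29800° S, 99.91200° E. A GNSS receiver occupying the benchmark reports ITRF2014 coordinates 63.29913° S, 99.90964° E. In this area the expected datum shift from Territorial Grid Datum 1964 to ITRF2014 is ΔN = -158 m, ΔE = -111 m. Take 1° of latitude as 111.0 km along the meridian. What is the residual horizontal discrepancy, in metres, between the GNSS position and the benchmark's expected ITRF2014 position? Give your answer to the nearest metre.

Observed coordinate differences: Δφ = -0.00113°, Δλ = -0.00236°.
Converting to metres (1° lat = 111000 m, cos φ = 0.449350): observed ΔN = -125.4 m, observed ΔE = -117.7 m.
Subtracting the expected shift leaves a residual of -125.4 − (-158) = 32.6 m north and -117.7 − (-111) = -6.7 m east.
Residual distance = √(32.6² + (-6.7)²) = 33.3 m.

33 m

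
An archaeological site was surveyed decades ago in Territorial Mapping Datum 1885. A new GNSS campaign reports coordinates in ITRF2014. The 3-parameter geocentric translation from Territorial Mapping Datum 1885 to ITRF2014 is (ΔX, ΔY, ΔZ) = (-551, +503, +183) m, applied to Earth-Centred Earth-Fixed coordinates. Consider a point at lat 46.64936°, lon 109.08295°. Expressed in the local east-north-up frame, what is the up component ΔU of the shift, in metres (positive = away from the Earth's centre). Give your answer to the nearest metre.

ΔU = 583 m

The local up (radial) axis is (cos φ cos λ, cos φ sin λ, sin φ), giving ΔU = 123.661 + 326.315 + 133.071 = 583.05 m.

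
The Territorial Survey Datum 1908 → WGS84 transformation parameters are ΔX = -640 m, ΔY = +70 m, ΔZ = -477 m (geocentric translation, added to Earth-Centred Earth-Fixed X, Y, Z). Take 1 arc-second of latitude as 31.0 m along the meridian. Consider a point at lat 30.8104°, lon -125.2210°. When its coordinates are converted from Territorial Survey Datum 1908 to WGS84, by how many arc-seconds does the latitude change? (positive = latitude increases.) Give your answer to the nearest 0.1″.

sin φ = 0.512199, cos φ = 0.858867, sin λ = -0.816934, cos λ = -0.576732.
North component: ΔN = −sin φ cos λ·ΔX − sin φ sin λ·ΔY + cos φ·ΔZ = −(0.512199)(-0.576732)(-640) − (0.512199)(-0.816934)(70) + (0.858867)(-477) = -569.45 m.
1° of latitude spans 3600 × 31.00 = 111600 m, so Δφ = -569.45 / 111600 × 3600 = -18.369″.

Δφ = -18.4″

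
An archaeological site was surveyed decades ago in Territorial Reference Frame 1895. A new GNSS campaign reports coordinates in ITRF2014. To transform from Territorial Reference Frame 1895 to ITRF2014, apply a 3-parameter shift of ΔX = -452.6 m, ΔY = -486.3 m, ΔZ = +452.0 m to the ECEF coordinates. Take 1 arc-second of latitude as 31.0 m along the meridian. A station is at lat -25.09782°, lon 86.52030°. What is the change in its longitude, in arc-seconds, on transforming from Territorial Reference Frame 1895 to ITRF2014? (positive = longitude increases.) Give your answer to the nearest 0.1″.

sin φ = -0.424165, cos φ = 0.905585, sin λ = 0.998156, cos λ = 0.060695.
East component: ΔE = −sin λ·ΔX + cos λ·ΔY = −(0.998156)(-452.6) + (0.060695)(-486.3) = 422.25 m.
1° of latitude spans 3600 × 31.00 = 111600 m; at latitude φ, 1° of longitude spans that × cos φ = 101063.3 m, so Δλ = 422.25 / 101063.3 × 3600 = 15.041″.

Δλ = 15.0″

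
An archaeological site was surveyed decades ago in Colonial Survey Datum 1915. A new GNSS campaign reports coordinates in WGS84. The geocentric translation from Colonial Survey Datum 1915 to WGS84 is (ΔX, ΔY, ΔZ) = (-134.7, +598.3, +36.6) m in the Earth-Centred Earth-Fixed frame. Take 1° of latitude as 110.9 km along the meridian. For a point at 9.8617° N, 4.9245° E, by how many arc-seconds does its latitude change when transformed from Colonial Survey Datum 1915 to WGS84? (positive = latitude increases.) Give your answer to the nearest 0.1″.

Δφ = 1.6″

sin φ = 0.171271, cos φ = 0.985224, sin λ = 0.085843, cos λ = 0.996309.
North component: ΔN = −sin φ cos λ·ΔX − sin φ sin λ·ΔY + cos φ·ΔZ = −(0.171271)(0.996309)(-134.7) − (0.171271)(0.085843)(598.3) + (0.985224)(36.6) = 50.25 m.
1° of latitude spans 110900 m, so Δφ = 50.25 / 110900 × 3600 = 1.631″.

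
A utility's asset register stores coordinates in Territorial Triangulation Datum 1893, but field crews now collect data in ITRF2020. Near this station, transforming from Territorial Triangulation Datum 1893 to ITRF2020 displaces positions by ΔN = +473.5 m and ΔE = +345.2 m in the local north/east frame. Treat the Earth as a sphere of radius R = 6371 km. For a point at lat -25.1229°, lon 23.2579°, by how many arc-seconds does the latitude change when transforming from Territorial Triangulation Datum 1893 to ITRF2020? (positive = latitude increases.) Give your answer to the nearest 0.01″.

Δφ = 15.33″

On a sphere of radius R, 1 rad of latitude = R, so Δφ = ΔN / R = 473.5 / 6371000 = 7.4321e-05 rad = 15.330″.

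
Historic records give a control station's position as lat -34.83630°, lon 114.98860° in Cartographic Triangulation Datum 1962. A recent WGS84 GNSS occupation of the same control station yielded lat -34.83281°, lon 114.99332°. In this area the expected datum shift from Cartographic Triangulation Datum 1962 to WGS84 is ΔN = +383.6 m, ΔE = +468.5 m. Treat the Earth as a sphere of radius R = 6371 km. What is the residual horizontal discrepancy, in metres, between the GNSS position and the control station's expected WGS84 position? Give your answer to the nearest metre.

38 m

Observed coordinate differences: Δφ = +0.00349°, Δλ = +0.00472°.
Converting to metres (1° lat = 111195 m, cos φ = 0.820787): observed ΔN = 388.1 m, observed ΔE = 430.8 m.
Subtracting the expected shift leaves a residual of 388.1 − (383.6) = 4.5 m north and 430.8 − (468.5) = -37.7 m east.
Residual distance = √(4.5² + (-37.7)²) = 38.0 m.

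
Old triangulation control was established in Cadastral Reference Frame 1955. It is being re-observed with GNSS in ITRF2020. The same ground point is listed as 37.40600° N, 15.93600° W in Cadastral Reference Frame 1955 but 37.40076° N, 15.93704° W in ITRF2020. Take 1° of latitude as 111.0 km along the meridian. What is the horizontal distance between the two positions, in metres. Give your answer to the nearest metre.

589 m

Δφ = 37.40076° − 37.40600° = -0.00524°; Δλ = -15.93704° − -15.93600° = -0.00104°.
ΔN = Δφ × 111000 = -581.6 m; ΔE = Δλ × 111000 × cos(37.40600°) = -0.00104 × 111000 × 0.794351 = -91.7 m.
Distance = √(ΔE² + ΔN²) = √((-91.7)² + (-581.6)²) = 588.8 m.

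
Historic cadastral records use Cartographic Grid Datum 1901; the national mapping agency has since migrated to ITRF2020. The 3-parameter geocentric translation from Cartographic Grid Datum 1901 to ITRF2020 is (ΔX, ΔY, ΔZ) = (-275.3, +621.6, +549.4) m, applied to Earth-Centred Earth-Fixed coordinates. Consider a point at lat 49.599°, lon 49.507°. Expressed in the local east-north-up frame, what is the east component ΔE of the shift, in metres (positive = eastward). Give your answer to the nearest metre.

At φ = 49.599°, λ = 49.507°: sin φ = 0.761527, cos φ = 0.648133, sin λ = 0.760485, cos λ = 0.649355.
ΔE = −sin λ·ΔX + cos λ·ΔY = −(0.760485)·(-275.3) + (0.649355)·(621.6) = 613.00 m.

ΔE = 613 m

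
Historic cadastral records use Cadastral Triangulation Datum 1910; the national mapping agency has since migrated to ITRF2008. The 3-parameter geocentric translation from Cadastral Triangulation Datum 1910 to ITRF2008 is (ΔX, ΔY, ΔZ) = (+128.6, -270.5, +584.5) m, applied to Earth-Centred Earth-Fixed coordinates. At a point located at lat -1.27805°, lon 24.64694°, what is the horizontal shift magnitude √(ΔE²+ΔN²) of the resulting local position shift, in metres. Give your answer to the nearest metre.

657 m

At φ = -1.27805°, λ = 24.64694°: sin φ = -0.022304, cos φ = 0.999751, sin λ = 0.417026, cos λ = 0.908895.
ΔE = −sin λ·ΔX + cos λ·ΔY = −(0.417026)·(128.6) + (0.908895)·(-270.5) = -299.49 m.
ΔN = −sin φ cos λ·ΔX − sin φ sin λ·ΔY + cos φ·ΔZ = −(-0.022304)(0.908895)(128.6) − (-0.022304)(0.417026)(-270.5) + (0.999751)(584.5) = 584.45 m.
Horizontal magnitude = √(ΔE² + ΔN²) = √((-299.49)² + 584.45²) = 656.71 m.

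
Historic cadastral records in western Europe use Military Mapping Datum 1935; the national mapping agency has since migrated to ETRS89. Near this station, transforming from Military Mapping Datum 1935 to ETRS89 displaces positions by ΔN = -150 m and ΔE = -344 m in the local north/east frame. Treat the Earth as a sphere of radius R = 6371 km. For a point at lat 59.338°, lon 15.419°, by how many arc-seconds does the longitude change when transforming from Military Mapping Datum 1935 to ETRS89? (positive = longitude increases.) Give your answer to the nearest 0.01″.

At latitude 59.338°, cos φ = 0.509973.
One radian of longitude at latitude φ spans R cos φ, so Δλ = ΔE / (R cos φ) = -344.0 / (6371000 × 0.509973) = -1.0588e-04 rad = -21.839″.

Δλ = -21.84″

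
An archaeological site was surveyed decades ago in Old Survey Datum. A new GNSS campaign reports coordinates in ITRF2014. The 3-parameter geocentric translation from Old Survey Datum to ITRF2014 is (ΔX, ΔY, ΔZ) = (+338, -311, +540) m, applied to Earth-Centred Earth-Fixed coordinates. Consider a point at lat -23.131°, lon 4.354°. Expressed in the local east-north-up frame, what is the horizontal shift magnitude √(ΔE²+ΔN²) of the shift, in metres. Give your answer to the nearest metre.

The local east axis at (φ, λ) is (−sin λ, cos λ, 0), so ΔE = −sin(4.354°)·338 + cos(4.354°)·(-311) = -335.76 m.
The local north axis is (−sin φ cos λ, −sin φ sin λ, cos φ), giving ΔN = 132.395 − 9.275 + 496.589 = 619.71 m.
Horizontal magnitude = √(ΔE² + ΔN²) = √((-335.76)² + 619.71²) = 704.82 m.

705 m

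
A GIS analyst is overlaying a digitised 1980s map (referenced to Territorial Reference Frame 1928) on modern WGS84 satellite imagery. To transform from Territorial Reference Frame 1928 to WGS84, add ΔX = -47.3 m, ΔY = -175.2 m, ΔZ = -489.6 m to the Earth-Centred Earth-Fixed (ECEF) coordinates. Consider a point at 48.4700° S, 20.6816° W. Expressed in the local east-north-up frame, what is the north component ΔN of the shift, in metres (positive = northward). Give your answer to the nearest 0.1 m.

The local north axis is (−sin φ cos λ, −sin φ sin λ, cos φ), giving ΔN = -33.127 + 46.321 − 324.611 = -311.42 m.

ΔN = -311.4 m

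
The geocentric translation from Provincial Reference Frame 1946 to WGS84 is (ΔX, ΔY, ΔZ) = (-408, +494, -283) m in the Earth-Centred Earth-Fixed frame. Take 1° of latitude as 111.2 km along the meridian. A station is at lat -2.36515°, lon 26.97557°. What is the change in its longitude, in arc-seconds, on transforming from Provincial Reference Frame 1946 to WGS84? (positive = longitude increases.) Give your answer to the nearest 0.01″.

Δλ = 20.26″

sin φ = -0.041268, cos φ = 0.999148, sin λ = 0.453611, cos λ = 0.891200.
East component: ΔE = −sin λ·ΔX + cos λ·ΔY = −(0.453611)(-408) + (0.891200)(494) = 625.33 m.
1° of latitude spans 111200 m; at latitude φ, 1° of longitude spans that × cos φ = 111105.3 m, so Δλ = 625.33 / 111105.3 × 3600 = 20.262″.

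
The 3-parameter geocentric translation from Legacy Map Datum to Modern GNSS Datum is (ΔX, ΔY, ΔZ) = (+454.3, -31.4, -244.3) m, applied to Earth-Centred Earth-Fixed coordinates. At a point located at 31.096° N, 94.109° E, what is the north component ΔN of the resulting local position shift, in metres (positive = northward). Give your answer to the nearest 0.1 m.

The local north axis is (−sin φ cos λ, −sin φ sin λ, cos φ), giving ΔN = 16.812 + 16.176 − 209.195 = -176.21 m.

ΔN = -176.2 m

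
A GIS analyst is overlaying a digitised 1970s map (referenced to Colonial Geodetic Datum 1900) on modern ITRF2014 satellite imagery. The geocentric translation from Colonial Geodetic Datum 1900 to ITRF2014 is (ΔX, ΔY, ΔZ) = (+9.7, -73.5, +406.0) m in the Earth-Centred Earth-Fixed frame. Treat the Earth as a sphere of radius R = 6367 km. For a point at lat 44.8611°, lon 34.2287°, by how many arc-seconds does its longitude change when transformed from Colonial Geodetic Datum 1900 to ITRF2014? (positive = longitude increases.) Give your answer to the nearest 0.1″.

Δλ = -3.0″

sin φ = 0.705390, cos φ = 0.708819, sin λ = 0.562498, cos λ = 0.826799.
East component: ΔE = −sin λ·ΔX + cos λ·ΔY = −(0.562498)(9.7) + (0.826799)(-73.5) = -66.23 m.
1° of latitude spans πR/180 = 111125 m; at latitude φ, 1° of longitude spans that × cos φ = 78767.6 m, so Δλ = -66.23 / 78767.6 × 3600 = -3.027″.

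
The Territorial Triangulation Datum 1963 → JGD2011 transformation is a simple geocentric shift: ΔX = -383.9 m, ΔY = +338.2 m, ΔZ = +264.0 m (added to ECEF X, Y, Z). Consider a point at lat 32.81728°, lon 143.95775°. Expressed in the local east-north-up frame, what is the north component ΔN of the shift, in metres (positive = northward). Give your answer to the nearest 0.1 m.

At φ = 32.81728°, λ = 143.95775°: sin φ = 0.541962, cos φ = 0.840403, sin λ = 0.588382, cos λ = -0.808583.
ΔN = −sin φ cos λ·ΔX − sin φ sin λ·ΔY + cos φ·ΔZ = −(0.541962)(-0.808583)(-383.9) − (0.541962)(0.588382)(338.2) + (0.840403)(264.0) = -54.21 m.

ΔN = -54.2 m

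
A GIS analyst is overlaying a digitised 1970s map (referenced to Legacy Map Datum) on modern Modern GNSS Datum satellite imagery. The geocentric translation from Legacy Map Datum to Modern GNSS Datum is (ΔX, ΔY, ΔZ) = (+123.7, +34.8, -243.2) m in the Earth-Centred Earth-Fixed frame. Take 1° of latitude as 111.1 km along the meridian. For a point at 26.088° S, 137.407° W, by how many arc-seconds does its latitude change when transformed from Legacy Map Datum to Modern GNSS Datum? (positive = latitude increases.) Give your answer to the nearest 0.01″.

sin φ = -0.439751, cos φ = 0.898120, sin λ = -0.676786, cos λ = -0.736180.
North component: ΔN = −sin φ cos λ·ΔX − sin φ sin λ·ΔY + cos φ·ΔZ = −(-0.439751)(-0.736180)(123.7) − (-0.439751)(-0.676786)(34.8) + (0.898120)(-243.2) = -268.83 m.
1° of latitude spans 111100 m, so Δφ = -268.83 / 111100 × 3600 = -8.711″.

Δφ = -8.71″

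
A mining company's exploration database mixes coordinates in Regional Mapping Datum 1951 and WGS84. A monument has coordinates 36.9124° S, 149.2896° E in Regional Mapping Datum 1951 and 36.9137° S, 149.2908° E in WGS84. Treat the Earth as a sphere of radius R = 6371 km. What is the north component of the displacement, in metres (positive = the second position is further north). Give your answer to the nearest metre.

ΔN = -145 m

Δφ = -36.9137° − -36.9124° = -0.0013°; Δλ = 149.2908° − 149.2896° = +0.0012°.
1° along a meridian = πR/180 = 111195 m.
ΔN = Δφ × 111195 = -144.6 m; ΔE = Δλ × 111195 × cos(-36.9124°) = +0.0012 × 111195 × 0.799555 = 106.7 m.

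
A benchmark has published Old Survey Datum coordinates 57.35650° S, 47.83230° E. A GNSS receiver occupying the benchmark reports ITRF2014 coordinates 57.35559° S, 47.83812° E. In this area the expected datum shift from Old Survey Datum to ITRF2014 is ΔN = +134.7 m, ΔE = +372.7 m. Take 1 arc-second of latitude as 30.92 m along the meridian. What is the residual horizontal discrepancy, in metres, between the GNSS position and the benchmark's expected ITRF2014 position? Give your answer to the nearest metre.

41 m

Observed coordinate differences: Δφ = +0.00091°, Δλ = +0.00582°.
Converting to metres (1° lat = 111312 m, cos φ = 0.539410): observed ΔN = 101.3 m, observed ΔE = 349.4 m.
Subtracting the expected shift leaves a residual of 101.3 − (134.7) = -33.4 m north and 349.4 − (372.7) = -23.3 m east.
Residual distance = √((-33.4)² + (-23.3)²) = 40.7 m.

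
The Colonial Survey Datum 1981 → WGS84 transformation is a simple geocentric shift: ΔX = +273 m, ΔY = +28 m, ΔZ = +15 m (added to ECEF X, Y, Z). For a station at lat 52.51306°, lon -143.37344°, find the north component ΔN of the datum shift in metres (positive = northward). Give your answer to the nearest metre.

ΔN = 196 m

The local north axis is (−sin φ cos λ, −sin φ sin λ, cos φ), giving ΔN = 173.849 + 13.255 + 9.129 = 196.23 m.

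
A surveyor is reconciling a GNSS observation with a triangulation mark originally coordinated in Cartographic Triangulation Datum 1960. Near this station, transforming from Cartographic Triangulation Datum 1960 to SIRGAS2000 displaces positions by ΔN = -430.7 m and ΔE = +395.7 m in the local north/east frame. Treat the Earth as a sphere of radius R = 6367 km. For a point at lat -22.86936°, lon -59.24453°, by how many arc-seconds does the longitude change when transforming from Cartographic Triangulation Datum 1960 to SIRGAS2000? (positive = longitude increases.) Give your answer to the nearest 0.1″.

At latitude -22.86936°, cos φ = 0.921393.
One radian of longitude at latitude φ spans R cos φ, so Δλ = ΔE / (R cos φ) = 395.7 / (6367000 × 0.921393) = 6.7451e-05 rad = 13.913″.

Δλ = 13.9″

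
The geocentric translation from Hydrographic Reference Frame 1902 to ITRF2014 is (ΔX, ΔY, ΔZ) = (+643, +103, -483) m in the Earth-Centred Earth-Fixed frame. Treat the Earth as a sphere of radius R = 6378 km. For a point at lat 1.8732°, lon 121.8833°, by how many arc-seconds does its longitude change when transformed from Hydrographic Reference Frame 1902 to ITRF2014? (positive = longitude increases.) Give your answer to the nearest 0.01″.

Δλ = -19.43″

sin φ = 0.032688, cos φ = 0.999466, sin λ = 0.849126, cos λ = -0.528191.
East component: ΔE = −sin λ·ΔX + cos λ·ΔY = −(0.849126)(643) + (-0.528191)(103) = -600.39 m.
1° of latitude spans πR/180 = 111317 m; at latitude φ, 1° of longitude spans that × cos φ = 111257.6 m, so Δλ = -600.39 / 111257.6 × 3600 = -19.427″.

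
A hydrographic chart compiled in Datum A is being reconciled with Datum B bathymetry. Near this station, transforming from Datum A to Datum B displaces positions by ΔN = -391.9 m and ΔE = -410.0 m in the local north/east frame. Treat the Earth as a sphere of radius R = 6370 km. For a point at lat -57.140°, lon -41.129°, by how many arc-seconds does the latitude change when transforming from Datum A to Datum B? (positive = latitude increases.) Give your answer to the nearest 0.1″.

Δφ = -12.7″

On a sphere of radius R, 1 rad of latitude = R, so Δφ = ΔN / R = -391.9 / 6370000 = -6.1523e-05 rad = -12.690″.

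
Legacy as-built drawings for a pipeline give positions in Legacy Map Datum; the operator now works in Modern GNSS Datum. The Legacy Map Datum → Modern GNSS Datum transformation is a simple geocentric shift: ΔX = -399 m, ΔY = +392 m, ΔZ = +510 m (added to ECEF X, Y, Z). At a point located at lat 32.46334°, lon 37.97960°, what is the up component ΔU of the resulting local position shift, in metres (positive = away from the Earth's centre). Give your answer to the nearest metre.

At φ = 32.46334°, λ = 37.97960°: sin φ = 0.536760, cos φ = 0.843735, sin λ = 0.615381, cos λ = 0.788230.
ΔU = cos φ cos λ·ΔX + cos φ sin λ·ΔY + sin φ·ΔZ = (0.843735)(0.788230)(-399) + (0.843735)(0.615381)(392) + (0.536760)(510) = 211.92 m.

ΔU = 212 m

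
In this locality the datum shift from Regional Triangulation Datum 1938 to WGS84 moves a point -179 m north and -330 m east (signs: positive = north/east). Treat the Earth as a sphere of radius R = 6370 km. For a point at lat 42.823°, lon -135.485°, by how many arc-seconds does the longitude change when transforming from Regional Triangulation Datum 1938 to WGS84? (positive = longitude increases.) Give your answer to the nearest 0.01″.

At latitude 42.823°, cos φ = 0.733457.
One radian of longitude at latitude φ spans R cos φ, so Δλ = ΔE / (R cos φ) = -330.0 / (6370000 × 0.733457) = -7.0632e-05 rad = -14.569″.

Δλ = -14.57″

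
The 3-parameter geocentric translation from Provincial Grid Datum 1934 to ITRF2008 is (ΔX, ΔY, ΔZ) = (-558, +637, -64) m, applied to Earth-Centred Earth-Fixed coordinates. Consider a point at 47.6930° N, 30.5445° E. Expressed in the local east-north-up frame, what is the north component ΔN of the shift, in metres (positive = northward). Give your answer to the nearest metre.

ΔN = 73 m

At φ = 47.6930°, λ = 30.5445°: sin φ = 0.739549, cos φ = 0.673103, sin λ = 0.508207, cos λ = 0.861235.
ΔN = −sin φ cos λ·ΔX − sin φ sin λ·ΔY + cos φ·ΔZ = −(0.739549)(0.861235)(-558) − (0.739549)(0.508207)(637) + (0.673103)(-64) = 72.91 m.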